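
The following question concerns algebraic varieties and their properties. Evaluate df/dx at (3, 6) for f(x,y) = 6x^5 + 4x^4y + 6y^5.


df/dx = 5*6*x^4 + 4*4*x^3*y
At (3,6): 5*6*3^4 + 4*4*3^3*6
= 2430 + 2592
= 5022

5022


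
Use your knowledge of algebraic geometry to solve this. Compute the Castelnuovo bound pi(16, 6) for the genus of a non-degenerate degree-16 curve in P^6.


Castelnuovo's bound: write d - 1 = m(r-1) + epsilon with 0 <= epsilon < r-1.
d - 1 = 16 - 1 = 15
r - 1 = 6 - 1 = 5
15 = 3*5 + 0, so m = 3, epsilon = 0
pi(d, r) = m(m-1)(r-1)/2 + m*epsilon
= 3*2*5/2 + 3*0
= 30/2 + 0
= 15 + 0 = 15

15


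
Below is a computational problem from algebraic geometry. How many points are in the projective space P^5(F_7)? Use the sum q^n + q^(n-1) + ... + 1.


P^5(F_7) has (q^(n+1) - 1)/(q - 1) points.
= 7^5 + 7^4 + 7^3 + 7^2 + 7^1 + 7^0
= 16807 + 2401 + 343 + 49 + 7 + 1
= 19608

19608


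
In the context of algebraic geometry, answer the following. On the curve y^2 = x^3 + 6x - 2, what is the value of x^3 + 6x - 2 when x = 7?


Compute x^3 + 6x - 2 at x = 7:
x^3 = 7^3 = 343
6*x = 6*7 = 42
Sum: 343 + 42 - 2 = 383

383


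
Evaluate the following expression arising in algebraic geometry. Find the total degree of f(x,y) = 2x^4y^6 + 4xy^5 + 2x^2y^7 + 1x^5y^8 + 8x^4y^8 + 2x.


Examine each term for its total degree (sum of exponents).
  Term '2x^4y^6' has total degree 4+6 = 10.
  Term '4xy^5' has total degree 1+5 = 6.
  Term '2x^2y^7' has total degree 2+7 = 9.
  Term '1x^5y^8' has total degree 5+8 = 13.
  Term '8x^4y^8' has total degree 4+8 = 12.
  Term '2x' has total degree 1+0 = 1.
The maximum total degree among all terms is 13.

13


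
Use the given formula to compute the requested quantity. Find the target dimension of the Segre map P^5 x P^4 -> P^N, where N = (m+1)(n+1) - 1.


The Segre embedding maps P^m x P^n into P^N via
all products of coordinates from each factor.
N = (m+1)(n+1) - 1
N = (5+1)(4+1) - 1
N = 6*5 - 1
N = 30 - 1 = 29

29


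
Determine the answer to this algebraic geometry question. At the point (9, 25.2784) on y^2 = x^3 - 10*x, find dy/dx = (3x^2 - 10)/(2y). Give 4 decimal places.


Using implicit differentiation of y^2 = x^3 - 10*x:
2y * dy/dx = 3x^2 - 10
dy/dx = (3x^2 - 10)/(2y)
Numerator: 3*9^2 - 10 = 233
Denominator: 2*25.2784 = 50.5568
dy/dx = 233/50.5568 = 4.6087

4.6087


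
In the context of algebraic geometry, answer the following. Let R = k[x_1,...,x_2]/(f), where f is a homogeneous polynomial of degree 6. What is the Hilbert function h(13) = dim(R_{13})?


For R = k[x_1,...,x_n]/(f) with f homogeneous of degree e:
The Hilbert series is (1 - t^e)/(1 - t)^n.
So h(d) = C(d+n-1, n-1) - C(d-e+n-1, n-1) for d >= e.
With n=2, e=6, d=13:
C(13+2-1, 2-1) = C(14, 1) = 14
C(13-6+2-1, 2-1) = C(8, 1) = 8
h(13) = 14 - 8 = 6

6


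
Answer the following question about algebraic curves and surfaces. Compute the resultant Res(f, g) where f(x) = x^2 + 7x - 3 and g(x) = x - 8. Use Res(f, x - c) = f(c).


For Res(f, x - c), we evaluate f at x = c.
f(8) = 8^2 + 7*8 - 3
= 64 + 56 - 3
= 120 - 3 = 117
Res(f, g) = 117

117


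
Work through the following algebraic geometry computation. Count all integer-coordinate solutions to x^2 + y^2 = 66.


Systematically check integer values of x where x^2 <= 66.
For each valid x, check if 66 - x^2 is a perfect square.
Total integer solutions found: 0

0


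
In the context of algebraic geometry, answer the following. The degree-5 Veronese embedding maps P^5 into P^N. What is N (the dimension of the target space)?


The Veronese embedding v_d: P^n -> P^N maps each point to all
degree-d monomials in n+1 homogeneous coordinates.
N = C(n+d, d) - 1
N = C(5+5, 5) - 1
N = C(10, 5) - 1
C(10, 5) = 252
N = 252 - 1 = 251

251


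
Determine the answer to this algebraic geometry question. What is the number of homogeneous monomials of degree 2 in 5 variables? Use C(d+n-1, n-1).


The number of degree-2 monomials in 5 variables is C(d+n-1, n-1).
= C(2+5-1, 5-1) = C(6, 4)
= 15

15


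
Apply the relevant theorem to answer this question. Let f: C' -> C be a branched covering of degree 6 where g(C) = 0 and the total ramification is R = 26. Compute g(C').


Riemann-Hurwitz formula: 2g' - 2 = d(2g - 2) + R
Given: d = 6, g = 0, R = 26
2g' - 2 = 6*(2*0 - 2) + 26
2g' - 2 = 6*(-2) + 26
2g' - 2 = -12 + 26 = 14
2g' = 16
g' = 8

8


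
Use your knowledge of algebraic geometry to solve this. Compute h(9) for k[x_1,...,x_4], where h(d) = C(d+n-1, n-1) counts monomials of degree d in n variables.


The Hilbert function for the polynomial ring in 4 variables is:
h(d) = C(d+n-1, n-1)
h(9) = C(9+4-1, 4-1) = C(12, 3)
= 12! / (3! * 9!)
= 220

220


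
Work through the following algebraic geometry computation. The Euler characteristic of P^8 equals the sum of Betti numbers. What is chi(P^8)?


The complex projective space P^8 has one cell in each even real dimension 0, 2, ..., 16.
The cohomology groups are H^{2k}(P^8) = Z for k = 0,...,8, and 0 otherwise.
Euler characteristic = sum of Betti numbers = 1 per even-dimensional cohomology group.
chi(P^8) = 8 + 1 = 9

9


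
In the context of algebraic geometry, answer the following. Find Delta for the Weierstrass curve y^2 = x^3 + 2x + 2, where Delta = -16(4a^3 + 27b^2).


Compute each component:
4a^3 = 4*2^3 = 4*8 = 32
27b^2 = 27*2^2 = 27*4 = 108
4a^3 + 27b^2 = 32 + 108 = 140
Delta = -16*140 = -2240

-2240


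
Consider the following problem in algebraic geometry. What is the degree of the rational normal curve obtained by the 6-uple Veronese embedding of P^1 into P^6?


The rational normal curve in P^6 is the image of P^1 under the 6-uple Veronese.
A general hyperplane in P^6 pulls back to a degree-6 form on P^1, which has 6 zeros,
so the curve meets a general hyperplane in 6 points. Degree = 6.

6


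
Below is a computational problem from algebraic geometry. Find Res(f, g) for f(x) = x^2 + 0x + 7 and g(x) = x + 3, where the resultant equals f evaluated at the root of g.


For Res(f, x - c), we evaluate f at x = c.
f(-3) = (-3)^2 + 0*(-3) + 7
= 9 + 0 + 7
= 9 + 7 = 16
Res(f, g) = 16

16


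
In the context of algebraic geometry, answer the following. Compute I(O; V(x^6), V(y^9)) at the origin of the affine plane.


The intersection multiplicity of V(x^a) and V(y^b) at the origin is:
I(O; V(x^6), V(y^9)) = dim_k(k[x,y]/(x^6, y^9))
A basis for k[x,y]/(x^6, y^9) is the set of monomials x^i * y^j
where 0 <= i < 6 and 0 <= j < 9.
The number of such monomials is 6 * 9 = 54

54


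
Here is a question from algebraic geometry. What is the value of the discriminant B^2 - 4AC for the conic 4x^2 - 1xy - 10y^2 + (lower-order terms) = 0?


The discriminant of a conic Ax^2 + Bxy + Cy^2 + ... = 0 is B^2 - 4AC.
B^2 = (-1)^2 = 1
4AC = 4*4*(-10) = -160
Discriminant = 1 + 160 = 161

161


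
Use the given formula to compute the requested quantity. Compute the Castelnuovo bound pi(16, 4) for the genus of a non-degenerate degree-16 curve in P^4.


Castelnuovo's bound: write d - 1 = m(r-1) + epsilon with 0 <= epsilon < r-1.
d - 1 = 16 - 1 = 15
r - 1 = 4 - 1 = 3
15 = 5*3 + 0, so m = 5, epsilon = 0
pi(d, r) = m(m-1)(r-1)/2 + m*epsilon
= 5*4*3/2 + 5*0
= 60/2 + 0
= 30 + 0 = 30

30


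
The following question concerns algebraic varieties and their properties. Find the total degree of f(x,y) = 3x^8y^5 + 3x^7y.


Examine each term for its total degree (sum of exponents).
  Term '3x^8y^5' has total degree 8+5 = 13.
  Term '3x^7y' has total degree 7+1 = 8.
The maximum total degree among all terms is 13.

13


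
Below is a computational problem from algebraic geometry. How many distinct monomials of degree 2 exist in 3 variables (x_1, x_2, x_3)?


The number of degree-2 monomials in 3 variables is C(d+n-1, n-1).
= C(2+3-1, 3-1) = C(4, 2)
= 6

6


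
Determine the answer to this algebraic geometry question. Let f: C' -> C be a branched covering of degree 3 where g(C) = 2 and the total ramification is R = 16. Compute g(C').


Riemann-Hurwitz formula: 2g' - 2 = d(2g - 2) + R
Given: d = 3, g = 2, R = 16
2g' - 2 = 3*(2*2 - 2) + 16
2g' - 2 = 3*2 + 16
2g' - 2 = 6 + 16 = 22
2g' = 24
g' = 12

12


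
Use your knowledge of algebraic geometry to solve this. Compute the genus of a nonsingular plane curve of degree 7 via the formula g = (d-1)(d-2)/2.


Using the genus formula for smooth plane curves:
g = (d-1)(d-2)/2
g = (7-1)(7-2)/2
g = 6*5/2
g = 30/2 = 15

15


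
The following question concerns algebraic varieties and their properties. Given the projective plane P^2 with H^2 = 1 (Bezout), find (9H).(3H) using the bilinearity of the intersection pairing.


Using bilinearity of the intersection pairing on the projective plane P^2:
(aH).(bH) = ab * (H.H)
We have H^2 = 1 (Bezout).
D.E = (9H).(3H) = 9*3*1
= 27*1
= 27

27


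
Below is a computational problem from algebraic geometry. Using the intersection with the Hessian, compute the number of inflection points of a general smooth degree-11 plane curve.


For a general smooth plane curve C of degree d, the inflection points are
the intersection of C with its Hessian curve, which has degree 3(d-2).
By Bezout, the total intersection number is d * 3(d-2) = 11 * 27 = 297.
For a general curve every flex is ordinary, so each contributes
multiplicity 1 to C·Hess(C), and the number of distinct inflection
points is 3d(d-2).
Inflection points = 3*11*(11-2) = 3*11*9 = 297

297


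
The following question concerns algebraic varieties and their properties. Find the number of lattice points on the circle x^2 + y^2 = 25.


Systematically check integer values of x where x^2 <= 25.
For each valid x, check if 25 - x^2 is a perfect square.
x=0: 25 - 0 = 25, sqrt = 5 (valid)
x=3: 25 - 9 = 16, sqrt = 4 (valid)
x=4: 25 - 16 = 9, sqrt = 3 (valid)
x=5: 25 - 25 = 0, sqrt = 0 (valid)
Total integer solutions found: 12

12


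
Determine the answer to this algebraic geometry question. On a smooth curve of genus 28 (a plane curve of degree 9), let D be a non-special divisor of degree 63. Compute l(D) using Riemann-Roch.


First, compute the genus of a smooth plane curve of degree 9:
g = (d-1)(d-2)/2 = (9-1)(9-2)/2 = 28
For a non-special divisor D (i.e., h^1(D) = 0), Riemann-Roch gives:
l(D) = deg(D) - g + 1
Since deg(D) = 63 >= 2g - 1 = 55, D is non-special.
l(D) = 63 - 28 + 1 = 36

36


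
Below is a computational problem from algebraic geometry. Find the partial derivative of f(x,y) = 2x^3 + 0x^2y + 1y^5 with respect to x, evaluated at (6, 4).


df/dx = 3*2*x^2 + 2*0*x^1*y
At (6,4): 3*2*6^2 + 2*0*6^1*4
= 216 + 0
= 216

216


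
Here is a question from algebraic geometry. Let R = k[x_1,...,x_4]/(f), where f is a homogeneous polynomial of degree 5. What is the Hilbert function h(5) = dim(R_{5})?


For R = k[x_1,...,x_n]/(f) with f homogeneous of degree e:
The Hilbert series is (1 - t^e)/(1 - t)^n.
So h(d) = C(d+n-1, n-1) - C(d-e+n-1, n-1) for d >= e.
With n=4, e=5, d=5:
C(5+4-1, 4-1) = C(8, 3) = 56
C(5-5+4-1, 4-1) = C(3, 3) = 1
h(5) = 56 - 1 = 55

55


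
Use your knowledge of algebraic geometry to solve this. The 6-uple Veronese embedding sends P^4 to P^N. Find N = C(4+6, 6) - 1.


The Veronese embedding v_d: P^n -> P^N maps each point to all
degree-d monomials in n+1 homogeneous coordinates.
N = C(n+d, d) - 1
N = C(4+6, 6) - 1
N = C(10, 6) - 1
C(10, 6) = 210
N = 210 - 1 = 209

209


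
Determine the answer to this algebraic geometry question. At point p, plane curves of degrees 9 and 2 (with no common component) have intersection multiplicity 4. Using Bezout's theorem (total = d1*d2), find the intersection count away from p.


By Bezout's theorem, the total intersection number is d1 * d2.
Total = 9 * 2 = 18
Intersection multiplicity at p = 4
Remaining intersections = 18 - 4 = 14

14


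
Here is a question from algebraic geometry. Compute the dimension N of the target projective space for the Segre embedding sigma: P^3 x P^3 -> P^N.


The Segre embedding maps P^m x P^n into P^N via
all products of coordinates from each factor.
N = (m+1)(n+1) - 1
N = (3+1)(3+1) - 1
N = 4*4 - 1
N = 16 - 1 = 15

15


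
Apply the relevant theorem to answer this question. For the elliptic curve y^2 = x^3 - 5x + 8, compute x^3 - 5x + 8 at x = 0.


Compute x^3 - 5x + 8 at x = 0:
x^3 = 0^3 = 0
(-5)*x = (-5)*0 = 0
Sum: 0 + 0 + 8 = 8

8


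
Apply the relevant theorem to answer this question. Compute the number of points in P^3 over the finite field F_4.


P^3(F_4) has (q^(n+1) - 1)/(q - 1) points.
= 4^3 + 4^2 + 4^1 + 4^0
= 64 + 16 + 4 + 1
= 85

85


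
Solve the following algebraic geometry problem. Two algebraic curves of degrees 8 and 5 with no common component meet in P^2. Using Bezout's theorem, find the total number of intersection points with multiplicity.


Bezout's theorem states the intersection count equals the product of degrees.
Intersection count = 8 * 5 = 40

40


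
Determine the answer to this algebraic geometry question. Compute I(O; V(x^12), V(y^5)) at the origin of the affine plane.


The intersection multiplicity of V(x^a) and V(y^b) at the origin is:
I(O; V(x^12), V(y^5)) = dim_k(k[x,y]/(x^12, y^5))
A basis for k[x,y]/(x^12, y^5) is the set of monomials x^i * y^j
where 0 <= i < 12 and 0 <= j < 5.
The number of such monomials is 12 * 5 = 60

60


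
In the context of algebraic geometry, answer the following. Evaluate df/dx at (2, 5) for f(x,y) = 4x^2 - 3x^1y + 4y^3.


df/dx = 2*4*x^1 + 1*(-3)*x^0*y
At (2,5): 2*4*2^1 + 1*(-3)*2^0*5
= 16 - 15
= 1

1


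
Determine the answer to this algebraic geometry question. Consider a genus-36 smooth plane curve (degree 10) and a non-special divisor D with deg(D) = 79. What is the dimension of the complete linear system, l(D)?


First, compute the genus of a smooth plane curve of degree 10:
g = (d-1)(d-2)/2 = (10-1)(10-2)/2 = 36
For a non-special divisor D (i.e., h^1(D) = 0), Riemann-Roch gives:
l(D) = deg(D) - g + 1
Since deg(D) = 79 >= 2g - 1 = 71, D is non-special.
l(D) = 79 - 36 + 1 = 44

44


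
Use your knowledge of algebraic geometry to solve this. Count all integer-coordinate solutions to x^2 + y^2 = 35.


Systematically check integer values of x where x^2 <= 35.
For each valid x, check if 35 - x^2 is a perfect square.
Total integer solutions found: 0

0


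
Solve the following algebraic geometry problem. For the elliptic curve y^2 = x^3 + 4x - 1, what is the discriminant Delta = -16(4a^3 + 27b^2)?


Compute each component:
4a^3 = 4*4^3 = 4*64 = 256
27b^2 = 27*(-1)^2 = 27*1 = 27
4a^3 + 27b^2 = 256 + 27 = 283
Delta = -16*283 = -4528

-4528


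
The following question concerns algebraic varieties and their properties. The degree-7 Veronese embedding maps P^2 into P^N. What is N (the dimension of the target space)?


The Veronese embedding v_d: P^n -> P^N maps each point to all
degree-d monomials in n+1 homogeneous coordinates.
N = C(n+d, d) - 1
N = C(2+7, 7) - 1
N = C(9, 7) - 1
C(9, 7) = 36
N = 36 - 1 = 35

35


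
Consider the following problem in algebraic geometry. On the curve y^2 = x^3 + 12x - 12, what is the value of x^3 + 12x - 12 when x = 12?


Compute x^3 + 12x - 12 at x = 12:
x^3 = 12^3 = 1728
12*x = 12*12 = 144
Sum: 1728 + 144 - 12 = 1860

1860


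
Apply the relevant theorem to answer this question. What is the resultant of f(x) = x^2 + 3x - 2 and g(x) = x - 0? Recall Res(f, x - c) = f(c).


For Res(f, x - c), we evaluate f at x = c.
f(0) = 0^2 + 3*0 - 2
= 0 + 0 - 2
= 0 - 2 = -2
Res(f, g) = -2

-2


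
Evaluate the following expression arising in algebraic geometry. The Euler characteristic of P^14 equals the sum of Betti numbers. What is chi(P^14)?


The complex projective space P^14 has one cell in each even real dimension 0, 2, ..., 28.
The cohomology groups are H^{2k}(P^14) = Z for k = 0,...,14, and 0 otherwise.
Euler characteristic = sum of Betti numbers = 1 per even-dimensional cohomology group.
chi(P^14) = 14 + 1 = 15

15


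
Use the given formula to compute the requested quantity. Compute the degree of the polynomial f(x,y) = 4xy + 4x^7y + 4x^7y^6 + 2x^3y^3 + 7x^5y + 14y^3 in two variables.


Examine each term for its total degree (sum of exponents).
  Term '4xy' has total degree 1+1 = 2.
  Term '4x^7y' has total degree 7+1 = 8.
  Term '4x^7y^6' has total degree 7+6 = 13.
  Term '2x^3y^3' has total degree 3+3 = 6.
  Term '7x^5y' has total degree 5+1 = 6.
  Term '14y^3' has total degree 0+3 = 3.
The maximum total degree among all terms is 13.

13


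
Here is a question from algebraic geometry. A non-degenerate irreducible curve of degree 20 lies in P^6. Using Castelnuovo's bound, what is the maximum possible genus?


Castelnuovo's bound: write d - 1 = m(r-1) + epsilon with 0 <= epsilon < r-1.
d - 1 = 20 - 1 = 19
r - 1 = 6 - 1 = 5
19 = 3*5 + 4, so m = 3, epsilon = 4
pi(d, r) = m(m-1)(r-1)/2 + m*epsilon
= 3*2*5/2 + 3*4
= 30/2 + 12
= 15 + 12 = 27

27


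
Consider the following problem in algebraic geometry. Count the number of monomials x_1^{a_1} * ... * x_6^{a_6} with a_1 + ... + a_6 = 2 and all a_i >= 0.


The number of degree-2 monomials in 6 variables is C(d+n-1, n-1).
= C(2+6-1, 6-1) = C(7, 5)
= 21

21


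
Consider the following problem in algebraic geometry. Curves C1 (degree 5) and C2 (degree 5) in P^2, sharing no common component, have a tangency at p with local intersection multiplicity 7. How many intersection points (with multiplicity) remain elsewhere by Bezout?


By Bezout's theorem, the total intersection number is d1 * d2.
Total = 5 * 5 = 25
Intersection multiplicity at p = 7
Remaining intersections = 25 - 7 = 18

18


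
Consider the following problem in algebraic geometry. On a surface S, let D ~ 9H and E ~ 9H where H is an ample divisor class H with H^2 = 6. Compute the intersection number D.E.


Using bilinearity of the intersection pairing on a surface S:
(aH).(bH) = ab * (H.H)
We have H^2 = 6.
D.E = (9H).(9H) = 9*9*6
= 81*6
= 486

486


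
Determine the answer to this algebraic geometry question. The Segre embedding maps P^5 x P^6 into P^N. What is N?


The Segre embedding maps P^m x P^n into P^N via
all products of coordinates from each factor.
N = (m+1)(n+1) - 1
N = (5+1)(6+1) - 1
N = 6*7 - 1
N = 42 - 1 = 41

41


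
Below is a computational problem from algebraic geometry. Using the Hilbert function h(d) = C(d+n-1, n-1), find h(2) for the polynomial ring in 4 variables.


The Hilbert function for the polynomial ring in 4 variables is:
h(d) = C(d+n-1, n-1)
h(2) = C(2+4-1, 4-1) = C(5, 3)
= 5! / (3! * 2!)
= 10

10


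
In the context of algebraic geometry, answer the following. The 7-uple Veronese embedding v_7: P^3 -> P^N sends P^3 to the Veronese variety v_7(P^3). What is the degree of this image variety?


The Veronese variety v_7(P^3) has degree d^r.
d^r = 7^3 = 343

343


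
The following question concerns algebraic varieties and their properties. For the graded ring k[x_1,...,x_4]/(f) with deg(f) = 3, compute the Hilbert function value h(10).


For R = k[x_1,...,x_n]/(f) with f homogeneous of degree e:
The Hilbert series is (1 - t^e)/(1 - t)^n.
So h(d) = C(d+n-1, n-1) - C(d-e+n-1, n-1) for d >= e.
With n=4, e=3, d=10:
C(10+4-1, 4-1) = C(13, 3) = 286
C(10-3+4-1, 4-1) = C(10, 3) = 120
h(10) = 286 - 120 = 166

166


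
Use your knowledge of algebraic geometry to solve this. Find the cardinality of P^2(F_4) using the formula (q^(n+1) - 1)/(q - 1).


P^2(F_4) has (q^(n+1) - 1)/(q - 1) points.
= 4^2 + 4^1 + 4^0
= 16 + 4 + 1
= 21

21


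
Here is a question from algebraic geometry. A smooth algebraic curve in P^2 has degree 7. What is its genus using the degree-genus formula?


Using the genus formula for smooth plane curves:
g = (d-1)(d-2)/2
g = (7-1)(7-2)/2
g = 6*5/2
g = 30/2 = 15

15


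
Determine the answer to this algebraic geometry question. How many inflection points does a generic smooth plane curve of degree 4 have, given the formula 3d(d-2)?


For a general smooth plane curve C of degree d, the inflection points are
the intersection of C with its Hessian curve, which has degree 3(d-2).
By Bezout, the total intersection number is d * 3(d-2) = 4 * 6 = 24.
For a general curve every flex is ordinary, so each contributes
multiplicity 1 to C·Hess(C), and the number of distinct inflection
points is 3d(d-2).
Inflection points = 3*4*(4-2) = 3*4*2 = 24

24


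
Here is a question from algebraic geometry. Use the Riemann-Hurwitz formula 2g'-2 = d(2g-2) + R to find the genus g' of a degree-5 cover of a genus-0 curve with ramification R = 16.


Riemann-Hurwitz formula: 2g' - 2 = d(2g - 2) + R
Given: d = 5, g = 0, R = 16
2g' - 2 = 5*(2*0 - 2) + 16
2g' - 2 = 5*(-2) + 16
2g' - 2 = -10 + 16 = 6
2g' = 8
g' = 4

4


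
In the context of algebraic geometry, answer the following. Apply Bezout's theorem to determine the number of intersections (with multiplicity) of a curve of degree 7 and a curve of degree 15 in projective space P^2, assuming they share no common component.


Bezout's theorem states the intersection count equals the product of degrees.
Intersection count = 7 * 15 = 105

105


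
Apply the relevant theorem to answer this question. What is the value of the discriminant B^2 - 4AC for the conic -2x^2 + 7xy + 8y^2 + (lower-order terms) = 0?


The discriminant of a conic Ax^2 + Bxy + Cy^2 + ... = 0 is B^2 - 4AC.
B^2 = 7^2 = 49
4AC = 4*(-2)*8 = -64
Discriminant = 49 + 64 = 113

113


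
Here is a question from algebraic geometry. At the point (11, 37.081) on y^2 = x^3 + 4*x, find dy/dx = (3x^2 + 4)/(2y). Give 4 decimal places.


Using implicit differentiation of y^2 = x^3 + 4*x:
2y * dy/dx = 3x^2 + 4
dy/dx = (3x^2 + 4)/(2y)
Numerator: 3*11^2 + 4 = 367
Denominator: 2*37.081 = 74.162
dy/dx = 367/74.162 = 4.9486

4.9486


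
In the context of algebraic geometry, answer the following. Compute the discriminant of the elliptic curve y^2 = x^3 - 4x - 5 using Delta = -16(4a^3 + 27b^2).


Compute each component:
4a^3 = 4*(-4)^3 = 4*(-64) = -256
27b^2 = 27*(-5)^2 = 27*25 = 675
4a^3 + 27b^2 = -256 + 675 = 419
Delta = -16*419 = -6704

-6704


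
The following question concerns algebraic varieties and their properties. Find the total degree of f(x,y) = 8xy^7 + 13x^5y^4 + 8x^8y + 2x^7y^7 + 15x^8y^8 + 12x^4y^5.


Examine each term for its total degree (sum of exponents).
  Term '8xy^7' has total degree 1+7 = 8.
  Term '13x^5y^4' has total degree 5+4 = 9.
  Term '8x^8y' has total degree 8+1 = 9.
  Term '2x^7y^7' has total degree 7+7 = 14.
  Term '15x^8y^8' has total degree 8+8 = 16.
  Term '12x^4y^5' has total degree 4+5 = 9.
The maximum total degree among all terms is 16.

16


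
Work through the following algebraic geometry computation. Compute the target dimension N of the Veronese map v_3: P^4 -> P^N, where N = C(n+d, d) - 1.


The Veronese embedding v_d: P^n -> P^N maps each point to all
degree-d monomials in n+1 homogeneous coordinates.
N = C(n+d, d) - 1
N = C(4+3, 3) - 1
N = C(7, 3) - 1
C(7, 3) = 35
N = 35 - 1 = 34

34


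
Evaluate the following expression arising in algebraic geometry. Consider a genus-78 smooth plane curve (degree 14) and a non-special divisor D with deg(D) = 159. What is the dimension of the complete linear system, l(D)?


First, compute the genus of a smooth plane curve of degree 14:
g = (d-1)(d-2)/2 = (14-1)(14-2)/2 = 78
For a non-special divisor D (i.e., h^1(D) = 0), Riemann-Roch gives:
l(D) = deg(D) - g + 1
Since deg(D) = 159 >= 2g - 1 = 155, D is non-special.
l(D) = 159 - 78 + 1 = 82

82


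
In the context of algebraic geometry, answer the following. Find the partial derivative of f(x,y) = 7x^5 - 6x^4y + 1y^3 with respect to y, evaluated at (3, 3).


df/dy = (-6)*x^4 + 3*1*y^2
At (3,3): (-6)*3^4 + 3*1*3^2
= -486 + 27
= -459

-459


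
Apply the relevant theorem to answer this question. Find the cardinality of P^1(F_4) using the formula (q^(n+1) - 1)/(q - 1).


P^1(F_4) has (q^(n+1) - 1)/(q - 1) points.
= 4^1 + 4^0
= 4 + 1
= 5

5


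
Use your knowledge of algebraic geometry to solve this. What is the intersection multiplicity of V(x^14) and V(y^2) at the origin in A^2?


The intersection multiplicity of V(x^a) and V(y^b) at the origin is:
I(O; V(x^14), V(y^2)) = dim_k(k[x,y]/(x^14, y^2))
A basis for k[x,y]/(x^14, y^2) is the set of monomials x^i * y^j
where 0 <= i < 14 and 0 <= j < 2.
The number of such monomials is 14 * 2 = 28

28


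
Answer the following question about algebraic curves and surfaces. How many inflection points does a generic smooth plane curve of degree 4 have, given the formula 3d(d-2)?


For a general smooth plane curve C of degree d, the inflection points are
the intersection of C with its Hessian curve, which has degree 3(d-2).
By Bezout, the total intersection number is d * 3(d-2) = 4 * 6 = 24.
For a general curve every flex is ordinary, so each contributes
multiplicity 1 to C·Hess(C), and the number of distinct inflection
points is 3d(d-2).
Inflection points = 3*4*(4-2) = 3*4*2 = 24

24


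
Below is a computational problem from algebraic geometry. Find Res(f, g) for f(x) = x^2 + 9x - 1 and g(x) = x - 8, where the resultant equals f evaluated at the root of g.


For Res(f, x - c), we evaluate f at x = c.
f(8) = 8^2 + 9*8 - 1
= 64 + 72 - 1
= 136 - 1 = 135
Res(f, g) = 135

135


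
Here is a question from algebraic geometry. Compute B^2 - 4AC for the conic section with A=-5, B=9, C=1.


The discriminant of a conic Ax^2 + Bxy + Cy^2 + ... = 0 is B^2 - 4AC.
B^2 = 9^2 = 81
4AC = 4*(-5)*1 = -20
Discriminant = 81 + 20 = 101

101


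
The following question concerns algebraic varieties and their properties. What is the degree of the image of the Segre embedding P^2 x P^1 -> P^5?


The degree of the Segre variety P^2 x P^1 is C(m+n, m).
= C(3, 2)
= 3

3


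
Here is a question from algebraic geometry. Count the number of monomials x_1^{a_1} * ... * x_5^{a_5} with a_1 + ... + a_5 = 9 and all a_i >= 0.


The number of degree-9 monomials in 5 variables is C(d+n-1, n-1).
= C(9+5-1, 5-1) = C(13, 4)
= 715

715


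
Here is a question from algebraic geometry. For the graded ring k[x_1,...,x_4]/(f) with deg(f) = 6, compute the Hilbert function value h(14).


For R = k[x_1,...,x_n]/(f) with f homogeneous of degree e:
The Hilbert series is (1 - t^e)/(1 - t)^n.
So h(d) = C(d+n-1, n-1) - C(d-e+n-1, n-1) for d >= e.
With n=4, e=6, d=14:
C(14+4-1, 4-1) = C(17, 3) = 680
C(14-6+4-1, 4-1) = C(11, 3) = 165
h(14) = 680 - 165 = 515

515


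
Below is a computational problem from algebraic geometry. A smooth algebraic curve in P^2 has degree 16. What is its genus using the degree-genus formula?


Using the genus formula for smooth plane curves:
g = (d-1)(d-2)/2
g = (16-1)(16-2)/2
g = 15*14/2
g = 210/2 = 105

105


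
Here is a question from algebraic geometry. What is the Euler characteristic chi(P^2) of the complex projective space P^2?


The complex projective space P^2 has one cell in each even real dimension 0, 2, ..., 4.
The cohomology groups are H^{2k}(P^2) = Z for k = 0,...,2, and 0 otherwise.
Euler characteristic = sum of Betti numbers = 1 per even-dimensional cohomology group.
chi(P^2) = 2 + 1 = 3

3


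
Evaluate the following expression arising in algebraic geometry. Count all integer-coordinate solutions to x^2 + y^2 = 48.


Systematically check integer values of x where x^2 <= 48.
For each valid x, check if 48 - x^2 is a perfect square.
Total integer solutions found: 0

0


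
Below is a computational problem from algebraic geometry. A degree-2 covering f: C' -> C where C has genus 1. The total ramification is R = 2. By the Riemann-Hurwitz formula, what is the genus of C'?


Riemann-Hurwitz formula: 2g' - 2 = d(2g - 2) + R
Given: d = 2, g = 1, R = 2
2g' - 2 = 2*(2*1 - 2) + 2
2g' - 2 = 2*0 + 2
2g' - 2 = 0 + 2 = 2
2g' = 4
g' = 2

2


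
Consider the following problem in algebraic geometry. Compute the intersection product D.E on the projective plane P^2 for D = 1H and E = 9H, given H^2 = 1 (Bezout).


Using bilinearity of the intersection pairing on the projective plane P^2:
(aH).(bH) = ab * (H.H)
We have H^2 = 1 (Bezout).
D.E = (1H).(9H) = 1*9*1
= 9*1
= 9

9


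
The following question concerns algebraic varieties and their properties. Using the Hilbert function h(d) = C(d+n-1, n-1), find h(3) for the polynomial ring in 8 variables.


The Hilbert function for the polynomial ring in 8 variables is:
h(d) = C(d+n-1, n-1)
h(3) = C(3+8-1, 8-1) = C(10, 7)
= 10! / (7! * 3!)
= 120

120


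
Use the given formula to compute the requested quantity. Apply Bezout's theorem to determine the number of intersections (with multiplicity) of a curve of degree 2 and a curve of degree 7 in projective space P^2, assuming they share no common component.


Bezout's theorem states the intersection count equals the product of degrees.
Intersection count = 2 * 7 = 14

14


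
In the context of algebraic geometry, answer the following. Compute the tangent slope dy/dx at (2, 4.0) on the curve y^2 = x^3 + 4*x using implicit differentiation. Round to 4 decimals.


Using implicit differentiation of y^2 = x^3 + 4*x:
2y * dy/dx = 3x^2 + 4
dy/dx = (3x^2 + 4)/(2y)
Numerator: 3*2^2 + 4 = 16
Denominator: 2*4.0 = 8.0
dy/dx = 16/8.0 = 2.0000

2.0000


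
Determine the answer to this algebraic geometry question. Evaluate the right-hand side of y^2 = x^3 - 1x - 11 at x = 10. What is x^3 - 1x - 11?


Compute x^3 - 1x - 11 at x = 10:
x^3 = 10^3 = 1000
(-1)*x = (-1)*10 = -10
Sum: 1000 - 10 - 11 = 979

979


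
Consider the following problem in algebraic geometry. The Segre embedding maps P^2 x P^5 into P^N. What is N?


The Segre embedding maps P^m x P^n into P^N via
all products of coordinates from each factor.
N = (m+1)(n+1) - 1
N = (2+1)(5+1) - 1
N = 3*6 - 1
N = 18 - 1 = 17

17


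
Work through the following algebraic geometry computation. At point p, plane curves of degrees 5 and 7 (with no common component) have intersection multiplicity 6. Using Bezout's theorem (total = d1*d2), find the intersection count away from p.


By Bezout's theorem, the total intersection number is d1 * d2.
Total = 5 * 7 = 35
Intersection multiplicity at p = 6
Remaining intersections = 35 - 6 = 29

29


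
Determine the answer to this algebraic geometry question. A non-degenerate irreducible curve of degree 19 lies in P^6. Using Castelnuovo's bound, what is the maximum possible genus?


Castelnuovo's bound: write d - 1 = m(r-1) + epsilon with 0 <= epsilon < r-1.
d - 1 = 19 - 1 = 18
r - 1 = 6 - 1 = 5
18 = 3*5 + 3, so m = 3, epsilon = 3
pi(d, r) = m(m-1)(r-1)/2 + m*epsilon
= 3*2*5/2 + 3*3
= 30/2 + 9
= 15 + 9 = 24

24


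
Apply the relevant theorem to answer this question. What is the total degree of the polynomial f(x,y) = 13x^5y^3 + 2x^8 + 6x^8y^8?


Examine each term for its total degree (sum of exponents).
  Term '13x^5y^3' has total degree 5+3 = 8.
  Term '2x^8' has total degree 8+0 = 8.
  Term '6x^8y^8' has total degree 8+8 = 16.
The maximum total degree among all terms is 16.

16


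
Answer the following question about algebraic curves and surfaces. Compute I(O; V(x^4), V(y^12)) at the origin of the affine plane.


The intersection multiplicity of V(x^a) and V(y^b) at the origin is:
I(O; V(x^4), V(y^12)) = dim_k(k[x,y]/(x^4, y^12))
A basis for k[x,y]/(x^4, y^12) is the set of monomials x^i * y^j
where 0 <= i < 4 and 0 <= j < 12.
The number of such monomials is 4 * 12 = 48

48


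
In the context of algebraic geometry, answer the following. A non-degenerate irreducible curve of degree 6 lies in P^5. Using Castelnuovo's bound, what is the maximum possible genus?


Castelnuovo's bound: write d - 1 = m(r-1) + epsilon with 0 <= epsilon < r-1.
d - 1 = 6 - 1 = 5
r - 1 = 5 - 1 = 4
5 = 1*4 + 1, so m = 1, epsilon = 1
pi(d, r) = m(m-1)(r-1)/2 + m*epsilon
= 1*0*4/2 + 1*1
= 0/2 + 1
= 0 + 1 = 1

1


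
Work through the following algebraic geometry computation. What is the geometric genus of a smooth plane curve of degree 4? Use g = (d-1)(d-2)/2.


Using the genus formula for smooth plane curves:
g = (d-1)(d-2)/2
g = (4-1)(4-2)/2
g = 3*2/2
g = 6/2 = 3

3


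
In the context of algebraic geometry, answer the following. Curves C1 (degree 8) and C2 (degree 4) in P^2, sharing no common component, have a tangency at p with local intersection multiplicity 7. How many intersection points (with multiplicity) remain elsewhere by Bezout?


By Bezout's theorem, the total intersection number is d1 * d2.
Total = 8 * 4 = 32
Intersection multiplicity at p = 7
Remaining intersections = 32 - 7 = 25

25


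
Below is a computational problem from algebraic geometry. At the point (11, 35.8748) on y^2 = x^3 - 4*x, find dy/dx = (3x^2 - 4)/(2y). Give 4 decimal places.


Using implicit differentiation of y^2 = x^3 - 4*x:
2y * dy/dx = 3x^2 - 4
dy/dx = (3x^2 - 4)/(2y)
Numerator: 3*11^2 - 4 = 359
Denominator: 2*35.8748 = 71.7496
dy/dx = 359/71.7496 = 5.0035

5.0035


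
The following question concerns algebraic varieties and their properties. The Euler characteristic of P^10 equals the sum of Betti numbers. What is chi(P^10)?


The complex projective space P^10 has one cell in each even real dimension 0, 2, ..., 20.
The cohomology groups are H^{2k}(P^10) = Z for k = 0,...,10, and 0 otherwise.
Euler characteristic = sum of Betti numbers = 1 per even-dimensional cohomology group.
chi(P^10) = 10 + 1 = 11

11


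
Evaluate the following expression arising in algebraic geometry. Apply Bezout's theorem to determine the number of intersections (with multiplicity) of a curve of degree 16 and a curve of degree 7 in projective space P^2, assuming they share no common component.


Bezout's theorem states the intersection count equals the product of degrees.
Intersection count = 16 * 7 = 112

112


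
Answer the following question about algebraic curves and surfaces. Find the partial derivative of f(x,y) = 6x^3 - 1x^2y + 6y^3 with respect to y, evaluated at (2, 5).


df/dy = (-1)*x^2 + 3*6*y^2
At (2,5): (-1)*2^2 + 3*6*5^2
= -4 + 450
= 446

446


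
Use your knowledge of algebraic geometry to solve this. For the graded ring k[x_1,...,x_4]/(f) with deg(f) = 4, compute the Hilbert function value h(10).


For R = k[x_1,...,x_n]/(f) with f homogeneous of degree e:
The Hilbert series is (1 - t^e)/(1 - t)^n.
So h(d) = C(d+n-1, n-1) - C(d-e+n-1, n-1) for d >= e.
With n=4, e=4, d=10:
C(10+4-1, 4-1) = C(13, 3) = 286
C(10-4+4-1, 4-1) = C(9, 3) = 84
h(10) = 286 - 84 = 202

202


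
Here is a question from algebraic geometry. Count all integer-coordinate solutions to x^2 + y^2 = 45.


Systematically check integer values of x where x^2 <= 45.
For each valid x, check if 45 - x^2 is a perfect square.
x=3: 45 - 9 = 36, sqrt = 6 (valid)
x=6: 45 - 36 = 9, sqrt = 3 (valid)
Total integer solutions found: 8

8


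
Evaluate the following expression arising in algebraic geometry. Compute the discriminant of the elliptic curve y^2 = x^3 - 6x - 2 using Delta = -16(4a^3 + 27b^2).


Compute each component:
4a^3 = 4*(-6)^3 = 4*(-216) = -864
27b^2 = 27*(-2)^2 = 27*4 = 108
4a^3 + 27b^2 = -864 + 108 = -756
Delta = -16*(-756) = 12096

12096


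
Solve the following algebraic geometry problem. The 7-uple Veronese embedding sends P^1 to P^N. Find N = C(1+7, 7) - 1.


The Veronese embedding v_d: P^n -> P^N maps each point to all
degree-d monomials in n+1 homogeneous coordinates.
N = C(n+d, d) - 1
N = C(1+7, 7) - 1
N = C(8, 7) - 1
C(8, 7) = 8
N = 8 - 1 = 7

7


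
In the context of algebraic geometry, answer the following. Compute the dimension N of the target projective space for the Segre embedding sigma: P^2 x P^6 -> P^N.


The Segre embedding maps P^m x P^n into P^N via
all products of coordinates from each factor.
N = (m+1)(n+1) - 1
N = (2+1)(6+1) - 1
N = 3*7 - 1
N = 21 - 1 = 20

20


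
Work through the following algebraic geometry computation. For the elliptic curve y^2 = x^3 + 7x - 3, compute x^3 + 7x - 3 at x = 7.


Compute x^3 + 7x - 3 at x = 7:
x^3 = 7^3 = 343
7*x = 7*7 = 49
Sum: 343 + 49 - 3 = 389

389


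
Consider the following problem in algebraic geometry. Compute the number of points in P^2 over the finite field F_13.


P^2(F_13) has (q^(n+1) - 1)/(q - 1) points.
= 13^2 + 13^1 + 13^0
= 169 + 13 + 1
= 183

183


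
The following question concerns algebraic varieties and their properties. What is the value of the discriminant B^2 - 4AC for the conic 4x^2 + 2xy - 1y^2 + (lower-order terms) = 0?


The discriminant of a conic Ax^2 + Bxy + Cy^2 + ... = 0 is B^2 - 4AC.
B^2 = 2^2 = 4
4AC = 4*4*(-1) = -16
Discriminant = 4 + 16 = 20

20


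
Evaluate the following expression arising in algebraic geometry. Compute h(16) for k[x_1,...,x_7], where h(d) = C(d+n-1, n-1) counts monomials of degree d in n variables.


The Hilbert function for the polynomial ring in 7 variables is:
h(d) = C(d+n-1, n-1)
h(16) = C(16+7-1, 7-1) = C(22, 6)
= 22! / (6! * 16!)
= 74613

74613


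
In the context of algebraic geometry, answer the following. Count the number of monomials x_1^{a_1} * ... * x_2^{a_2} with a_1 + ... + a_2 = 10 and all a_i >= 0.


The number of degree-10 monomials in 2 variables is C(d+n-1, n-1).
= C(10+2-1, 2-1) = C(11, 1)
= 11

11


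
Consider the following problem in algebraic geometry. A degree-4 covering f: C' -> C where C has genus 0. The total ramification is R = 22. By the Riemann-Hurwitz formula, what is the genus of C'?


Riemann-Hurwitz formula: 2g' - 2 = d(2g - 2) + R
Given: d = 4, g = 0, R = 22
2g' - 2 = 4*(2*0 - 2) + 22
2g' - 2 = 4*(-2) + 22
2g' - 2 = -8 + 22 = 14
2g' = 16
g' = 8

8


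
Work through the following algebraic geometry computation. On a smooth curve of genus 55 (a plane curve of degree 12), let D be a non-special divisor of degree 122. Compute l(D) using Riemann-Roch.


First, compute the genus of a smooth plane curve of degree 12:
g = (d-1)(d-2)/2 = (12-1)(12-2)/2 = 55
For a non-special divisor D (i.e., h^1(D) = 0), Riemann-Roch gives:
l(D) = deg(D) - g + 1
Since deg(D) = 122 >= 2g - 1 = 109, D is non-special.
l(D) = 122 - 55 + 1 = 68

68


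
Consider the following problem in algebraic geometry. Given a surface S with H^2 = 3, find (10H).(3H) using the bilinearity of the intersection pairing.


Using bilinearity of the intersection pairing on a surface S:
(aH).(bH) = ab * (H.H)
We have H^2 = 3.
D.E = (10H).(3H) = 10*3*3
= 30*3
= 90

90


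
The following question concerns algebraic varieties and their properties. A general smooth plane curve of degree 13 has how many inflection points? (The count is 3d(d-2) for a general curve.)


For a general smooth plane curve C of degree d, the inflection points are
the intersection of C with its Hessian curve, which has degree 3(d-2).
By Bezout, the total intersection number is d * 3(d-2) = 13 * 33 = 429.
For a general curve every flex is ordinary, so each contributes
multiplicity 1 to C·Hess(C), and the number of distinct inflection
points is 3d(d-2).
Inflection points = 3*13*(13-2) = 3*13*11 = 429

429


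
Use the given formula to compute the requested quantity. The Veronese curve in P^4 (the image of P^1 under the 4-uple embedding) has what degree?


The rational normal curve in P^4 is the image of P^1 under the 4-uple Veronese.
A general hyperplane in P^4 pulls back to a degree-4 form on P^1, which has 4 zeros,
so the curve meets a general hyperplane in 4 points. Degree = 4.

4


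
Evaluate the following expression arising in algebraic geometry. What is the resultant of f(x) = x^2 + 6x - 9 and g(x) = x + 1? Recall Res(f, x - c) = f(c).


For Res(f, x - c), we evaluate f at x = c.
f(-1) = (-1)^2 + 6*(-1) - 9
= 1 - 6 - 9
= -5 - 9 = -14
Res(f, g) = -14

-14


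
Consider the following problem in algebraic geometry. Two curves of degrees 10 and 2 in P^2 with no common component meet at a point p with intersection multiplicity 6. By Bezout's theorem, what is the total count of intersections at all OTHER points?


By Bezout's theorem, the total intersection number is d1 * d2.
Total = 10 * 2 = 20
Intersection multiplicity at p = 6
Remaining intersections = 20 - 6 = 14

14
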